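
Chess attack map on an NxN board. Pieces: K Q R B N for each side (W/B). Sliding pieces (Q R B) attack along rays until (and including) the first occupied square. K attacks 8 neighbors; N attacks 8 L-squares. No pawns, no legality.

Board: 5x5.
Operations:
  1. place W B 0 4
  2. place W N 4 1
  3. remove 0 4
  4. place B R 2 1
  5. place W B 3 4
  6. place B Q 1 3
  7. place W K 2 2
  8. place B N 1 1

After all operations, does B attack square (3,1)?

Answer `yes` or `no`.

Op 1: place WB@(0,4)
Op 2: place WN@(4,1)
Op 3: remove (0,4)
Op 4: place BR@(2,1)
Op 5: place WB@(3,4)
Op 6: place BQ@(1,3)
Op 7: place WK@(2,2)
Op 8: place BN@(1,1)
Per-piece attacks for B:
  BN@(1,1): attacks (2,3) (3,2) (0,3) (3,0)
  BQ@(1,3): attacks (1,4) (1,2) (1,1) (2,3) (3,3) (4,3) (0,3) (2,4) (2,2) (0,4) (0,2) [ray(0,-1) blocked at (1,1); ray(1,-1) blocked at (2,2)]
  BR@(2,1): attacks (2,2) (2,0) (3,1) (4,1) (1,1) [ray(0,1) blocked at (2,2); ray(1,0) blocked at (4,1); ray(-1,0) blocked at (1,1)]
B attacks (3,1): yes

Answer: yes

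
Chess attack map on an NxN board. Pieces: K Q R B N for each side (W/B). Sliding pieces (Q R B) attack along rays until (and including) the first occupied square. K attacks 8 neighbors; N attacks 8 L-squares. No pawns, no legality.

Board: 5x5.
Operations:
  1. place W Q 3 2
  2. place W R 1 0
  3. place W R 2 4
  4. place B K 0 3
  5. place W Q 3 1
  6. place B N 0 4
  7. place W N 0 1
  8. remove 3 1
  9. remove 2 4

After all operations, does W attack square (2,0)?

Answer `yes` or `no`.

Op 1: place WQ@(3,2)
Op 2: place WR@(1,0)
Op 3: place WR@(2,4)
Op 4: place BK@(0,3)
Op 5: place WQ@(3,1)
Op 6: place BN@(0,4)
Op 7: place WN@(0,1)
Op 8: remove (3,1)
Op 9: remove (2,4)
Per-piece attacks for W:
  WN@(0,1): attacks (1,3) (2,2) (2,0)
  WR@(1,0): attacks (1,1) (1,2) (1,3) (1,4) (2,0) (3,0) (4,0) (0,0)
  WQ@(3,2): attacks (3,3) (3,4) (3,1) (3,0) (4,2) (2,2) (1,2) (0,2) (4,3) (4,1) (2,3) (1,4) (2,1) (1,0) [ray(-1,-1) blocked at (1,0)]
W attacks (2,0): yes

Answer: yes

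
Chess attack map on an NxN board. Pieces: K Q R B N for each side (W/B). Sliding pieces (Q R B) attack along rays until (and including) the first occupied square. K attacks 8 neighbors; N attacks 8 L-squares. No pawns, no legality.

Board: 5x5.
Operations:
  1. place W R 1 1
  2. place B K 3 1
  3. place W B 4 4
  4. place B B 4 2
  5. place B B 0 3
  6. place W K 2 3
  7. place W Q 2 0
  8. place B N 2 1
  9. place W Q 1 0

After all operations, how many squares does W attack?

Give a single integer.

Op 1: place WR@(1,1)
Op 2: place BK@(3,1)
Op 3: place WB@(4,4)
Op 4: place BB@(4,2)
Op 5: place BB@(0,3)
Op 6: place WK@(2,3)
Op 7: place WQ@(2,0)
Op 8: place BN@(2,1)
Op 9: place WQ@(1,0)
Per-piece attacks for W:
  WQ@(1,0): attacks (1,1) (2,0) (0,0) (2,1) (0,1) [ray(0,1) blocked at (1,1); ray(1,0) blocked at (2,0); ray(1,1) blocked at (2,1)]
  WR@(1,1): attacks (1,2) (1,3) (1,4) (1,0) (2,1) (0,1) [ray(0,-1) blocked at (1,0); ray(1,0) blocked at (2,1)]
  WQ@(2,0): attacks (2,1) (3,0) (4,0) (1,0) (3,1) (1,1) [ray(0,1) blocked at (2,1); ray(-1,0) blocked at (1,0); ray(1,1) blocked at (3,1); ray(-1,1) blocked at (1,1)]
  WK@(2,3): attacks (2,4) (2,2) (3,3) (1,3) (3,4) (3,2) (1,4) (1,2)
  WB@(4,4): attacks (3,3) (2,2) (1,1) [ray(-1,-1) blocked at (1,1)]
Union (17 distinct): (0,0) (0,1) (1,0) (1,1) (1,2) (1,3) (1,4) (2,0) (2,1) (2,2) (2,4) (3,0) (3,1) (3,2) (3,3) (3,4) (4,0)

Answer: 17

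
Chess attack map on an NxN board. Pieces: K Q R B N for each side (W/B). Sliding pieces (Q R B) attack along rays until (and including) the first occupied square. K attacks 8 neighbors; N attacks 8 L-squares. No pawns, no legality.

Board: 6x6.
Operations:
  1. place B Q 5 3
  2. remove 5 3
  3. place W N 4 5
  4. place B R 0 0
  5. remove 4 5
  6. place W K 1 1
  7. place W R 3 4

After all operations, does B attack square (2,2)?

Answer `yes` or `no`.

Op 1: place BQ@(5,3)
Op 2: remove (5,3)
Op 3: place WN@(4,5)
Op 4: place BR@(0,0)
Op 5: remove (4,5)
Op 6: place WK@(1,1)
Op 7: place WR@(3,4)
Per-piece attacks for B:
  BR@(0,0): attacks (0,1) (0,2) (0,3) (0,4) (0,5) (1,0) (2,0) (3,0) (4,0) (5,0)
B attacks (2,2): no

Answer: no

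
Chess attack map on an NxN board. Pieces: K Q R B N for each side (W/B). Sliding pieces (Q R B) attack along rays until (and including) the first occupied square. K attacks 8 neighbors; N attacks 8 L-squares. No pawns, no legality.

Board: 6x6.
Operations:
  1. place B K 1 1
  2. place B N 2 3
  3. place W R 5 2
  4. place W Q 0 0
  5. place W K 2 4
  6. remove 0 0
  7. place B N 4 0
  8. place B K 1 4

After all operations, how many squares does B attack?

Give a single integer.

Op 1: place BK@(1,1)
Op 2: place BN@(2,3)
Op 3: place WR@(5,2)
Op 4: place WQ@(0,0)
Op 5: place WK@(2,4)
Op 6: remove (0,0)
Op 7: place BN@(4,0)
Op 8: place BK@(1,4)
Per-piece attacks for B:
  BK@(1,1): attacks (1,2) (1,0) (2,1) (0,1) (2,2) (2,0) (0,2) (0,0)
  BK@(1,4): attacks (1,5) (1,3) (2,4) (0,4) (2,5) (2,3) (0,5) (0,3)
  BN@(2,3): attacks (3,5) (4,4) (1,5) (0,4) (3,1) (4,2) (1,1) (0,2)
  BN@(4,0): attacks (5,2) (3,2) (2,1)
Union (23 distinct): (0,0) (0,1) (0,2) (0,3) (0,4) (0,5) (1,0) (1,1) (1,2) (1,3) (1,5) (2,0) (2,1) (2,2) (2,3) (2,4) (2,5) (3,1) (3,2) (3,5) (4,2) (4,4) (5,2)

Answer: 23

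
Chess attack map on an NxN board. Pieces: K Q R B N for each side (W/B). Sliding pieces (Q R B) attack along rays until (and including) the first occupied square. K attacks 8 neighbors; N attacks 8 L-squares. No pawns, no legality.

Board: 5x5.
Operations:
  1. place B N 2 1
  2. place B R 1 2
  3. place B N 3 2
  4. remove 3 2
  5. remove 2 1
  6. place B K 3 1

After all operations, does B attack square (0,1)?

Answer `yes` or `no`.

Answer: no

Derivation:
Op 1: place BN@(2,1)
Op 2: place BR@(1,2)
Op 3: place BN@(3,2)
Op 4: remove (3,2)
Op 5: remove (2,1)
Op 6: place BK@(3,1)
Per-piece attacks for B:
  BR@(1,2): attacks (1,3) (1,4) (1,1) (1,0) (2,2) (3,2) (4,2) (0,2)
  BK@(3,1): attacks (3,2) (3,0) (4,1) (2,1) (4,2) (4,0) (2,2) (2,0)
B attacks (0,1): no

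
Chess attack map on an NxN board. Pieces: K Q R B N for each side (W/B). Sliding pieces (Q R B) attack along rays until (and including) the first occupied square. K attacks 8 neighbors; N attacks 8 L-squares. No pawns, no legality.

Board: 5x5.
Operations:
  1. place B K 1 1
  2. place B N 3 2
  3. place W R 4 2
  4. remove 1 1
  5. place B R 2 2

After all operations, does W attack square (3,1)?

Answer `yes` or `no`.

Op 1: place BK@(1,1)
Op 2: place BN@(3,2)
Op 3: place WR@(4,2)
Op 4: remove (1,1)
Op 5: place BR@(2,2)
Per-piece attacks for W:
  WR@(4,2): attacks (4,3) (4,4) (4,1) (4,0) (3,2) [ray(-1,0) blocked at (3,2)]
W attacks (3,1): no

Answer: no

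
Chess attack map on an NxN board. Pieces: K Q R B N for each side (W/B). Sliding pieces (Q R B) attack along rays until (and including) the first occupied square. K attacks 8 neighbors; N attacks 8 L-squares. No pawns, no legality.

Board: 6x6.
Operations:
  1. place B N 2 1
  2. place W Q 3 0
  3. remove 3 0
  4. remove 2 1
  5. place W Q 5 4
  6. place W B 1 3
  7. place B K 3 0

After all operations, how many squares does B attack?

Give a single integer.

Op 1: place BN@(2,1)
Op 2: place WQ@(3,0)
Op 3: remove (3,0)
Op 4: remove (2,1)
Op 5: place WQ@(5,4)
Op 6: place WB@(1,3)
Op 7: place BK@(3,0)
Per-piece attacks for B:
  BK@(3,0): attacks (3,1) (4,0) (2,0) (4,1) (2,1)
Union (5 distinct): (2,0) (2,1) (3,1) (4,0) (4,1)

Answer: 5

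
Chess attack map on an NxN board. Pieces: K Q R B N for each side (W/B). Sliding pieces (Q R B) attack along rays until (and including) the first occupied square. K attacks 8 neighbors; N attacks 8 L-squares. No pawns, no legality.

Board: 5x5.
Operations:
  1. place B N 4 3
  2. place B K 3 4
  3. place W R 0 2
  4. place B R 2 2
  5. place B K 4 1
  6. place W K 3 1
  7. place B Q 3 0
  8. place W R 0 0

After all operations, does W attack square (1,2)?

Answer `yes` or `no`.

Answer: yes

Derivation:
Op 1: place BN@(4,3)
Op 2: place BK@(3,4)
Op 3: place WR@(0,2)
Op 4: place BR@(2,2)
Op 5: place BK@(4,1)
Op 6: place WK@(3,1)
Op 7: place BQ@(3,0)
Op 8: place WR@(0,0)
Per-piece attacks for W:
  WR@(0,0): attacks (0,1) (0,2) (1,0) (2,0) (3,0) [ray(0,1) blocked at (0,2); ray(1,0) blocked at (3,0)]
  WR@(0,2): attacks (0,3) (0,4) (0,1) (0,0) (1,2) (2,2) [ray(0,-1) blocked at (0,0); ray(1,0) blocked at (2,2)]
  WK@(3,1): attacks (3,2) (3,0) (4,1) (2,1) (4,2) (4,0) (2,2) (2,0)
W attacks (1,2): yes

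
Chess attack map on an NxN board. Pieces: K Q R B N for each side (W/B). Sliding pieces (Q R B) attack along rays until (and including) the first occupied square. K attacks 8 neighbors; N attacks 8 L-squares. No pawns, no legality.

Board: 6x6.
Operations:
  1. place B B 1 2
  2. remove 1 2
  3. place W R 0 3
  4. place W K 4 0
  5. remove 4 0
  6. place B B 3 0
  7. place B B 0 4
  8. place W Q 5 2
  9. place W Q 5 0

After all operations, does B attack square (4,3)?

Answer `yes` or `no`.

Answer: no

Derivation:
Op 1: place BB@(1,2)
Op 2: remove (1,2)
Op 3: place WR@(0,3)
Op 4: place WK@(4,0)
Op 5: remove (4,0)
Op 6: place BB@(3,0)
Op 7: place BB@(0,4)
Op 8: place WQ@(5,2)
Op 9: place WQ@(5,0)
Per-piece attacks for B:
  BB@(0,4): attacks (1,5) (1,3) (2,2) (3,1) (4,0)
  BB@(3,0): attacks (4,1) (5,2) (2,1) (1,2) (0,3) [ray(1,1) blocked at (5,2); ray(-1,1) blocked at (0,3)]
B attacks (4,3): no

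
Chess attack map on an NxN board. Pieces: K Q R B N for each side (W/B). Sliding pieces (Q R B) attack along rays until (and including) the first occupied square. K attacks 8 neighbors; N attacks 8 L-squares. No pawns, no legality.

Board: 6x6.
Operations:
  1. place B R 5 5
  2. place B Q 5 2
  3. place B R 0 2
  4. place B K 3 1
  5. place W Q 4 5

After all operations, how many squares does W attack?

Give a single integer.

Answer: 15

Derivation:
Op 1: place BR@(5,5)
Op 2: place BQ@(5,2)
Op 3: place BR@(0,2)
Op 4: place BK@(3,1)
Op 5: place WQ@(4,5)
Per-piece attacks for W:
  WQ@(4,5): attacks (4,4) (4,3) (4,2) (4,1) (4,0) (5,5) (3,5) (2,5) (1,5) (0,5) (5,4) (3,4) (2,3) (1,2) (0,1) [ray(1,0) blocked at (5,5)]
Union (15 distinct): (0,1) (0,5) (1,2) (1,5) (2,3) (2,5) (3,4) (3,5) (4,0) (4,1) (4,2) (4,3) (4,4) (5,4) (5,5)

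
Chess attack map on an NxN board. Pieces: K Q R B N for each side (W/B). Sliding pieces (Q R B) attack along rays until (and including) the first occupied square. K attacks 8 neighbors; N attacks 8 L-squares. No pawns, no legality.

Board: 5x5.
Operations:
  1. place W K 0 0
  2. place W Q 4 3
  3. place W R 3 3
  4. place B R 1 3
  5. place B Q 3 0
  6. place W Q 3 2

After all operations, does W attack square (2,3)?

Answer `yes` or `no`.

Op 1: place WK@(0,0)
Op 2: place WQ@(4,3)
Op 3: place WR@(3,3)
Op 4: place BR@(1,3)
Op 5: place BQ@(3,0)
Op 6: place WQ@(3,2)
Per-piece attacks for W:
  WK@(0,0): attacks (0,1) (1,0) (1,1)
  WQ@(3,2): attacks (3,3) (3,1) (3,0) (4,2) (2,2) (1,2) (0,2) (4,3) (4,1) (2,3) (1,4) (2,1) (1,0) [ray(0,1) blocked at (3,3); ray(0,-1) blocked at (3,0); ray(1,1) blocked at (4,3)]
  WR@(3,3): attacks (3,4) (3,2) (4,3) (2,3) (1,3) [ray(0,-1) blocked at (3,2); ray(1,0) blocked at (4,3); ray(-1,0) blocked at (1,3)]
  WQ@(4,3): attacks (4,4) (4,2) (4,1) (4,0) (3,3) (3,4) (3,2) [ray(-1,0) blocked at (3,3); ray(-1,-1) blocked at (3,2)]
W attacks (2,3): yes

Answer: yes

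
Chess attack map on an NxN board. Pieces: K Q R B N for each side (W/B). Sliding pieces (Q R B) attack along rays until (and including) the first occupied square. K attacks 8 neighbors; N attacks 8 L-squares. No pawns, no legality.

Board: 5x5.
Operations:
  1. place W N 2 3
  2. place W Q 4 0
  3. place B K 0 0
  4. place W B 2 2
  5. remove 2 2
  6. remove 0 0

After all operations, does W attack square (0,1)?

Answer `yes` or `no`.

Answer: no

Derivation:
Op 1: place WN@(2,3)
Op 2: place WQ@(4,0)
Op 3: place BK@(0,0)
Op 4: place WB@(2,2)
Op 5: remove (2,2)
Op 6: remove (0,0)
Per-piece attacks for W:
  WN@(2,3): attacks (4,4) (0,4) (3,1) (4,2) (1,1) (0,2)
  WQ@(4,0): attacks (4,1) (4,2) (4,3) (4,4) (3,0) (2,0) (1,0) (0,0) (3,1) (2,2) (1,3) (0,4)
W attacks (0,1): no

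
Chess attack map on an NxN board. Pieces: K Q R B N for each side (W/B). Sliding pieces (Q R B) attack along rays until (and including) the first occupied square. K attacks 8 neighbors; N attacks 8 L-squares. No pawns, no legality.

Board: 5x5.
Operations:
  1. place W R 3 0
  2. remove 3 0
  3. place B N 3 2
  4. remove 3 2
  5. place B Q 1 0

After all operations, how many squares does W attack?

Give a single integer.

Op 1: place WR@(3,0)
Op 2: remove (3,0)
Op 3: place BN@(3,2)
Op 4: remove (3,2)
Op 5: place BQ@(1,0)
Per-piece attacks for W:
Union (0 distinct): (none)

Answer: 0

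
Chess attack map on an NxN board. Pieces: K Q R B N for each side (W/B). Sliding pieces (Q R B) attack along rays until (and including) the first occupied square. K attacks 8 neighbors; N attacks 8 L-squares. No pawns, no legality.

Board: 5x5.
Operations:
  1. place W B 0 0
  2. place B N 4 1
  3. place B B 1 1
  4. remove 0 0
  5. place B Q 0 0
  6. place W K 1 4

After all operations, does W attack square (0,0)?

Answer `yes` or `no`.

Answer: no

Derivation:
Op 1: place WB@(0,0)
Op 2: place BN@(4,1)
Op 3: place BB@(1,1)
Op 4: remove (0,0)
Op 5: place BQ@(0,0)
Op 6: place WK@(1,4)
Per-piece attacks for W:
  WK@(1,4): attacks (1,3) (2,4) (0,4) (2,3) (0,3)
W attacks (0,0): no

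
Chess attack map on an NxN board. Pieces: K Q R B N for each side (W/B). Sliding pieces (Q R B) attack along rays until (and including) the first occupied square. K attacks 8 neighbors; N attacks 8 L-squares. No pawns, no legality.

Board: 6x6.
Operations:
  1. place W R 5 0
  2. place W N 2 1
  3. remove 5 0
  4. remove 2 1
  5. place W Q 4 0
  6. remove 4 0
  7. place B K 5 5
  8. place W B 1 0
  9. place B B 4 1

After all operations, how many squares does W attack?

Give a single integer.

Op 1: place WR@(5,0)
Op 2: place WN@(2,1)
Op 3: remove (5,0)
Op 4: remove (2,1)
Op 5: place WQ@(4,0)
Op 6: remove (4,0)
Op 7: place BK@(5,5)
Op 8: place WB@(1,0)
Op 9: place BB@(4,1)
Per-piece attacks for W:
  WB@(1,0): attacks (2,1) (3,2) (4,3) (5,4) (0,1)
Union (5 distinct): (0,1) (2,1) (3,2) (4,3) (5,4)

Answer: 5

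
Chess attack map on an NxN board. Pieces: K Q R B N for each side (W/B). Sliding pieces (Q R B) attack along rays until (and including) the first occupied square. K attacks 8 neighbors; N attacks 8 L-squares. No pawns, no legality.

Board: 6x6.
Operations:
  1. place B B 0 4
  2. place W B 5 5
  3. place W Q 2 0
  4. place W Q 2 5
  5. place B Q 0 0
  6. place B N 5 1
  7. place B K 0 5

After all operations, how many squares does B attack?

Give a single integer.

Op 1: place BB@(0,4)
Op 2: place WB@(5,5)
Op 3: place WQ@(2,0)
Op 4: place WQ@(2,5)
Op 5: place BQ@(0,0)
Op 6: place BN@(5,1)
Op 7: place BK@(0,5)
Per-piece attacks for B:
  BQ@(0,0): attacks (0,1) (0,2) (0,3) (0,4) (1,0) (2,0) (1,1) (2,2) (3,3) (4,4) (5,5) [ray(0,1) blocked at (0,4); ray(1,0) blocked at (2,0); ray(1,1) blocked at (5,5)]
  BB@(0,4): attacks (1,5) (1,3) (2,2) (3,1) (4,0)
  BK@(0,5): attacks (0,4) (1,5) (1,4)
  BN@(5,1): attacks (4,3) (3,2) (3,0)
Union (19 distinct): (0,1) (0,2) (0,3) (0,4) (1,0) (1,1) (1,3) (1,4) (1,5) (2,0) (2,2) (3,0) (3,1) (3,2) (3,3) (4,0) (4,3) (4,4) (5,5)

Answer: 19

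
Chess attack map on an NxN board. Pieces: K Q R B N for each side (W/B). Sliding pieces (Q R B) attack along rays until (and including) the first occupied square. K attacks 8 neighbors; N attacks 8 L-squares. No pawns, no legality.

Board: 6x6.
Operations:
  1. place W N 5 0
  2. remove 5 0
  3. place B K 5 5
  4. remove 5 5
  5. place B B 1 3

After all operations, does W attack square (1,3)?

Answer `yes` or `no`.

Answer: no

Derivation:
Op 1: place WN@(5,0)
Op 2: remove (5,0)
Op 3: place BK@(5,5)
Op 4: remove (5,5)
Op 5: place BB@(1,3)
Per-piece attacks for W:
W attacks (1,3): no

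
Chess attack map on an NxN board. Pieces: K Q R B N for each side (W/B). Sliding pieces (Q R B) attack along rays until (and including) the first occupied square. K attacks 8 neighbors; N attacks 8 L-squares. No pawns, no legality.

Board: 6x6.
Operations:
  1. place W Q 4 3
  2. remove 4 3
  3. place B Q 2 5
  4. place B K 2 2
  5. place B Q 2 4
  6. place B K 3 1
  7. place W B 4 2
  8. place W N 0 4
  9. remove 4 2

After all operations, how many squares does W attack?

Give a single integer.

Op 1: place WQ@(4,3)
Op 2: remove (4,3)
Op 3: place BQ@(2,5)
Op 4: place BK@(2,2)
Op 5: place BQ@(2,4)
Op 6: place BK@(3,1)
Op 7: place WB@(4,2)
Op 8: place WN@(0,4)
Op 9: remove (4,2)
Per-piece attacks for W:
  WN@(0,4): attacks (2,5) (1,2) (2,3)
Union (3 distinct): (1,2) (2,3) (2,5)

Answer: 3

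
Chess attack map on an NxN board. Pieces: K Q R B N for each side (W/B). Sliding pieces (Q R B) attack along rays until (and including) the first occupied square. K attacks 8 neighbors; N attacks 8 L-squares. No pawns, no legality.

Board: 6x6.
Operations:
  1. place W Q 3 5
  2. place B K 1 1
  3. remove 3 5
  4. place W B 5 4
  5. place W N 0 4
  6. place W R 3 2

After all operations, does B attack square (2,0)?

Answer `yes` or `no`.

Op 1: place WQ@(3,5)
Op 2: place BK@(1,1)
Op 3: remove (3,5)
Op 4: place WB@(5,4)
Op 5: place WN@(0,4)
Op 6: place WR@(3,2)
Per-piece attacks for B:
  BK@(1,1): attacks (1,2) (1,0) (2,1) (0,1) (2,2) (2,0) (0,2) (0,0)
B attacks (2,0): yes

Answer: yes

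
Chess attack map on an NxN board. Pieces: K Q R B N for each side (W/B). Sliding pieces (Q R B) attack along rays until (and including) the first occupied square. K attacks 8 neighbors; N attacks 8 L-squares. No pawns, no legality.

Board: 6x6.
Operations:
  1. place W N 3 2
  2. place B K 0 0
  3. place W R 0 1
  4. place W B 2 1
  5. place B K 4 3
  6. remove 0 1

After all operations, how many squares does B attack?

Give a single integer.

Answer: 11

Derivation:
Op 1: place WN@(3,2)
Op 2: place BK@(0,0)
Op 3: place WR@(0,1)
Op 4: place WB@(2,1)
Op 5: place BK@(4,3)
Op 6: remove (0,1)
Per-piece attacks for B:
  BK@(0,0): attacks (0,1) (1,0) (1,1)
  BK@(4,3): attacks (4,4) (4,2) (5,3) (3,3) (5,4) (5,2) (3,4) (3,2)
Union (11 distinct): (0,1) (1,0) (1,1) (3,2) (3,3) (3,4) (4,2) (4,4) (5,2) (5,3) (5,4)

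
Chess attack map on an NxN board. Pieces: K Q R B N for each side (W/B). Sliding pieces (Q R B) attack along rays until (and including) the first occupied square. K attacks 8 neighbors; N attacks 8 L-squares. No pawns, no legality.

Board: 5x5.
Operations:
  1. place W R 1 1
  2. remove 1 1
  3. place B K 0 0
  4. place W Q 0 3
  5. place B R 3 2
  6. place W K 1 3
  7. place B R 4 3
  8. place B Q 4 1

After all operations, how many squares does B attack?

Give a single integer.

Op 1: place WR@(1,1)
Op 2: remove (1,1)
Op 3: place BK@(0,0)
Op 4: place WQ@(0,3)
Op 5: place BR@(3,2)
Op 6: place WK@(1,3)
Op 7: place BR@(4,3)
Op 8: place BQ@(4,1)
Per-piece attacks for B:
  BK@(0,0): attacks (0,1) (1,0) (1,1)
  BR@(3,2): attacks (3,3) (3,4) (3,1) (3,0) (4,2) (2,2) (1,2) (0,2)
  BQ@(4,1): attacks (4,2) (4,3) (4,0) (3,1) (2,1) (1,1) (0,1) (3,2) (3,0) [ray(0,1) blocked at (4,3); ray(-1,1) blocked at (3,2)]
  BR@(4,3): attacks (4,4) (4,2) (4,1) (3,3) (2,3) (1,3) [ray(0,-1) blocked at (4,1); ray(-1,0) blocked at (1,3)]
Union (19 distinct): (0,1) (0,2) (1,0) (1,1) (1,2) (1,3) (2,1) (2,2) (2,3) (3,0) (3,1) (3,2) (3,3) (3,4) (4,0) (4,1) (4,2) (4,3) (4,4)

Answer: 19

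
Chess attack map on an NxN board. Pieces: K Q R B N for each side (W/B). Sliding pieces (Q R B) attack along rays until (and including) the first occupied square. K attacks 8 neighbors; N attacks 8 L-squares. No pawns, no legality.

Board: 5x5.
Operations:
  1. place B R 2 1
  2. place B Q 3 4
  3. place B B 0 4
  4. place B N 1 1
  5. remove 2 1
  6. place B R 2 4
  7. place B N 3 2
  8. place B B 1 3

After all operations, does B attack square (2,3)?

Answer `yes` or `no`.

Op 1: place BR@(2,1)
Op 2: place BQ@(3,4)
Op 3: place BB@(0,4)
Op 4: place BN@(1,1)
Op 5: remove (2,1)
Op 6: place BR@(2,4)
Op 7: place BN@(3,2)
Op 8: place BB@(1,3)
Per-piece attacks for B:
  BB@(0,4): attacks (1,3) [ray(1,-1) blocked at (1,3)]
  BN@(1,1): attacks (2,3) (3,2) (0,3) (3,0)
  BB@(1,3): attacks (2,4) (2,2) (3,1) (4,0) (0,4) (0,2) [ray(1,1) blocked at (2,4); ray(-1,1) blocked at (0,4)]
  BR@(2,4): attacks (2,3) (2,2) (2,1) (2,0) (3,4) (1,4) (0,4) [ray(1,0) blocked at (3,4); ray(-1,0) blocked at (0,4)]
  BN@(3,2): attacks (4,4) (2,4) (1,3) (4,0) (2,0) (1,1)
  BQ@(3,4): attacks (3,3) (3,2) (4,4) (2,4) (4,3) (2,3) (1,2) (0,1) [ray(0,-1) blocked at (3,2); ray(-1,0) blocked at (2,4)]
B attacks (2,3): yes

Answer: yes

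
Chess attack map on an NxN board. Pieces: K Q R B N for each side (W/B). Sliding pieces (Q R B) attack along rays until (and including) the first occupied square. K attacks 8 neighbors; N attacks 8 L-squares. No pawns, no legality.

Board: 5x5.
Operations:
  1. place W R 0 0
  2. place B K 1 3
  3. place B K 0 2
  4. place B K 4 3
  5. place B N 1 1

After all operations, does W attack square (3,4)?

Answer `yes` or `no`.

Answer: no

Derivation:
Op 1: place WR@(0,0)
Op 2: place BK@(1,3)
Op 3: place BK@(0,2)
Op 4: place BK@(4,3)
Op 5: place BN@(1,1)
Per-piece attacks for W:
  WR@(0,0): attacks (0,1) (0,2) (1,0) (2,0) (3,0) (4,0) [ray(0,1) blocked at (0,2)]
W attacks (3,4): no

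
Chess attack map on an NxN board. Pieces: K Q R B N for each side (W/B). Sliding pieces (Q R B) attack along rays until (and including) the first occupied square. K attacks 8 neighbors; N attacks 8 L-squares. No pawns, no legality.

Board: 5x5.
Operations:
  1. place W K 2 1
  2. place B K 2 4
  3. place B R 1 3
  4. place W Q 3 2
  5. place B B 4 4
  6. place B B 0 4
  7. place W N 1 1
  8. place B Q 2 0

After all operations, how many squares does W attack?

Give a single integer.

Answer: 18

Derivation:
Op 1: place WK@(2,1)
Op 2: place BK@(2,4)
Op 3: place BR@(1,3)
Op 4: place WQ@(3,2)
Op 5: place BB@(4,4)
Op 6: place BB@(0,4)
Op 7: place WN@(1,1)
Op 8: place BQ@(2,0)
Per-piece attacks for W:
  WN@(1,1): attacks (2,3) (3,2) (0,3) (3,0)
  WK@(2,1): attacks (2,2) (2,0) (3,1) (1,1) (3,2) (3,0) (1,2) (1,0)
  WQ@(3,2): attacks (3,3) (3,4) (3,1) (3,0) (4,2) (2,2) (1,2) (0,2) (4,3) (4,1) (2,3) (1,4) (2,1) [ray(-1,-1) blocked at (2,1)]
Union (18 distinct): (0,2) (0,3) (1,0) (1,1) (1,2) (1,4) (2,0) (2,1) (2,2) (2,3) (3,0) (3,1) (3,2) (3,3) (3,4) (4,1) (4,2) (4,3)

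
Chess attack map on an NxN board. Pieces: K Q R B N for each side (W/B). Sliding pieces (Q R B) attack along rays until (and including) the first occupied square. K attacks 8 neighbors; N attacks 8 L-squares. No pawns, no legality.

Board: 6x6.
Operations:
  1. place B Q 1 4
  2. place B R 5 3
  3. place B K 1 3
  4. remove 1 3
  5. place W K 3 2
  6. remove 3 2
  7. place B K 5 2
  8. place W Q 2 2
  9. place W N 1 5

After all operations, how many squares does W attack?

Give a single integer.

Answer: 21

Derivation:
Op 1: place BQ@(1,4)
Op 2: place BR@(5,3)
Op 3: place BK@(1,3)
Op 4: remove (1,3)
Op 5: place WK@(3,2)
Op 6: remove (3,2)
Op 7: place BK@(5,2)
Op 8: place WQ@(2,2)
Op 9: place WN@(1,5)
Per-piece attacks for W:
  WN@(1,5): attacks (2,3) (3,4) (0,3)
  WQ@(2,2): attacks (2,3) (2,4) (2,5) (2,1) (2,0) (3,2) (4,2) (5,2) (1,2) (0,2) (3,3) (4,4) (5,5) (3,1) (4,0) (1,3) (0,4) (1,1) (0,0) [ray(1,0) blocked at (5,2)]
Union (21 distinct): (0,0) (0,2) (0,3) (0,4) (1,1) (1,2) (1,3) (2,0) (2,1) (2,3) (2,4) (2,5) (3,1) (3,2) (3,3) (3,4) (4,0) (4,2) (4,4) (5,2) (5,5)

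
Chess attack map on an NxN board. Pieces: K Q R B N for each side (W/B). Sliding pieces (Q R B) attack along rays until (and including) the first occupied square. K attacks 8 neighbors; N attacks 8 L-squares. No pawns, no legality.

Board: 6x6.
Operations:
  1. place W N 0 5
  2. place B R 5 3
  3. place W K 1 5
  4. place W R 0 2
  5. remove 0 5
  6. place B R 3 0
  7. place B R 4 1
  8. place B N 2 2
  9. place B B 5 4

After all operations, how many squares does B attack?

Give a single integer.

Answer: 26

Derivation:
Op 1: place WN@(0,5)
Op 2: place BR@(5,3)
Op 3: place WK@(1,5)
Op 4: place WR@(0,2)
Op 5: remove (0,5)
Op 6: place BR@(3,0)
Op 7: place BR@(4,1)
Op 8: place BN@(2,2)
Op 9: place BB@(5,4)
Per-piece attacks for B:
  BN@(2,2): attacks (3,4) (4,3) (1,4) (0,3) (3,0) (4,1) (1,0) (0,1)
  BR@(3,0): attacks (3,1) (3,2) (3,3) (3,4) (3,5) (4,0) (5,0) (2,0) (1,0) (0,0)
  BR@(4,1): attacks (4,2) (4,3) (4,4) (4,5) (4,0) (5,1) (3,1) (2,1) (1,1) (0,1)
  BR@(5,3): attacks (5,4) (5,2) (5,1) (5,0) (4,3) (3,3) (2,3) (1,3) (0,3) [ray(0,1) blocked at (5,4)]
  BB@(5,4): attacks (4,5) (4,3) (3,2) (2,1) (1,0)
Union (26 distinct): (0,0) (0,1) (0,3) (1,0) (1,1) (1,3) (1,4) (2,0) (2,1) (2,3) (3,0) (3,1) (3,2) (3,3) (3,4) (3,5) (4,0) (4,1) (4,2) (4,3) (4,4) (4,5) (5,0) (5,1) (5,2) (5,4)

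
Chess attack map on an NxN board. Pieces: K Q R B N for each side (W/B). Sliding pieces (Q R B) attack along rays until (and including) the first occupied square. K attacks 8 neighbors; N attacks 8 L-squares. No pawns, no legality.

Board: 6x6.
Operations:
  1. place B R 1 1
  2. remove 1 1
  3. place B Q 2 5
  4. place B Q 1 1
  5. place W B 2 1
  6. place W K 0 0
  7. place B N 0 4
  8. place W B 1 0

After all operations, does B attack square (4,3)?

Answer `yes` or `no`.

Op 1: place BR@(1,1)
Op 2: remove (1,1)
Op 3: place BQ@(2,5)
Op 4: place BQ@(1,1)
Op 5: place WB@(2,1)
Op 6: place WK@(0,0)
Op 7: place BN@(0,4)
Op 8: place WB@(1,0)
Per-piece attacks for B:
  BN@(0,4): attacks (2,5) (1,2) (2,3)
  BQ@(1,1): attacks (1,2) (1,3) (1,4) (1,5) (1,0) (2,1) (0,1) (2,2) (3,3) (4,4) (5,5) (2,0) (0,2) (0,0) [ray(0,-1) blocked at (1,0); ray(1,0) blocked at (2,1); ray(-1,-1) blocked at (0,0)]
  BQ@(2,5): attacks (2,4) (2,3) (2,2) (2,1) (3,5) (4,5) (5,5) (1,5) (0,5) (3,4) (4,3) (5,2) (1,4) (0,3) [ray(0,-1) blocked at (2,1)]
B attacks (4,3): yes

Answer: yes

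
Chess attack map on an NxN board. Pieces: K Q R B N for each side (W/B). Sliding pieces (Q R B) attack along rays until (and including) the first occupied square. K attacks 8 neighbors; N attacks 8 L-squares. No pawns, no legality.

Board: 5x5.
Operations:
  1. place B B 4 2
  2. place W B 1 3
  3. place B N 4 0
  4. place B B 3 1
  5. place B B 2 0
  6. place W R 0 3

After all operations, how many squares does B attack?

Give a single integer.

Answer: 12

Derivation:
Op 1: place BB@(4,2)
Op 2: place WB@(1,3)
Op 3: place BN@(4,0)
Op 4: place BB@(3,1)
Op 5: place BB@(2,0)
Op 6: place WR@(0,3)
Per-piece attacks for B:
  BB@(2,0): attacks (3,1) (1,1) (0,2) [ray(1,1) blocked at (3,1)]
  BB@(3,1): attacks (4,2) (4,0) (2,2) (1,3) (2,0) [ray(1,1) blocked at (4,2); ray(1,-1) blocked at (4,0); ray(-1,1) blocked at (1,3); ray(-1,-1) blocked at (2,0)]
  BN@(4,0): attacks (3,2) (2,1)
  BB@(4,2): attacks (3,3) (2,4) (3,1) [ray(-1,-1) blocked at (3,1)]
Union (12 distinct): (0,2) (1,1) (1,3) (2,0) (2,1) (2,2) (2,4) (3,1) (3,2) (3,3) (4,0) (4,2)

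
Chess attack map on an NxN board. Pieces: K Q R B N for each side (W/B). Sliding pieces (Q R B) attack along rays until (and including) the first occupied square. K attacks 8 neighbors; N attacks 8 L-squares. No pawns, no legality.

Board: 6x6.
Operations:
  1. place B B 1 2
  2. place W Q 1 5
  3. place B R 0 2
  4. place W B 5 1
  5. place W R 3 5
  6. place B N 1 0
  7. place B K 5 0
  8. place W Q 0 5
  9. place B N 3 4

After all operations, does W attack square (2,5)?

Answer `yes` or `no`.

Answer: yes

Derivation:
Op 1: place BB@(1,2)
Op 2: place WQ@(1,5)
Op 3: place BR@(0,2)
Op 4: place WB@(5,1)
Op 5: place WR@(3,5)
Op 6: place BN@(1,0)
Op 7: place BK@(5,0)
Op 8: place WQ@(0,5)
Op 9: place BN@(3,4)
Per-piece attacks for W:
  WQ@(0,5): attacks (0,4) (0,3) (0,2) (1,5) (1,4) (2,3) (3,2) (4,1) (5,0) [ray(0,-1) blocked at (0,2); ray(1,0) blocked at (1,5); ray(1,-1) blocked at (5,0)]
  WQ@(1,5): attacks (1,4) (1,3) (1,2) (2,5) (3,5) (0,5) (2,4) (3,3) (4,2) (5,1) (0,4) [ray(0,-1) blocked at (1,2); ray(1,0) blocked at (3,5); ray(-1,0) blocked at (0,5); ray(1,-1) blocked at (5,1)]
  WR@(3,5): attacks (3,4) (4,5) (5,5) (2,5) (1,5) [ray(0,-1) blocked at (3,4); ray(-1,0) blocked at (1,5)]
  WB@(5,1): attacks (4,2) (3,3) (2,4) (1,5) (4,0) [ray(-1,1) blocked at (1,5)]
W attacks (2,5): yes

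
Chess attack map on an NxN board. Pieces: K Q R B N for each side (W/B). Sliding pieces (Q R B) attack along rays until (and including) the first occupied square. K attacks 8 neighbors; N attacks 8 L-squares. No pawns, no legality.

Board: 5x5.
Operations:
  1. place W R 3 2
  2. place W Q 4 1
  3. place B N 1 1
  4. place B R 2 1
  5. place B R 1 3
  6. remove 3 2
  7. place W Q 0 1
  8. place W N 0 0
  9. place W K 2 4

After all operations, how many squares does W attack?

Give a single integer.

Op 1: place WR@(3,2)
Op 2: place WQ@(4,1)
Op 3: place BN@(1,1)
Op 4: place BR@(2,1)
Op 5: place BR@(1,3)
Op 6: remove (3,2)
Op 7: place WQ@(0,1)
Op 8: place WN@(0,0)
Op 9: place WK@(2,4)
Per-piece attacks for W:
  WN@(0,0): attacks (1,2) (2,1)
  WQ@(0,1): attacks (0,2) (0,3) (0,4) (0,0) (1,1) (1,2) (2,3) (3,4) (1,0) [ray(0,-1) blocked at (0,0); ray(1,0) blocked at (1,1)]
  WK@(2,4): attacks (2,3) (3,4) (1,4) (3,3) (1,3)
  WQ@(4,1): attacks (4,2) (4,3) (4,4) (4,0) (3,1) (2,1) (3,2) (2,3) (1,4) (3,0) [ray(-1,0) blocked at (2,1)]
Union (20 distinct): (0,0) (0,2) (0,3) (0,4) (1,0) (1,1) (1,2) (1,3) (1,4) (2,1) (2,3) (3,0) (3,1) (3,2) (3,3) (3,4) (4,0) (4,2) (4,3) (4,4)

Answer: 20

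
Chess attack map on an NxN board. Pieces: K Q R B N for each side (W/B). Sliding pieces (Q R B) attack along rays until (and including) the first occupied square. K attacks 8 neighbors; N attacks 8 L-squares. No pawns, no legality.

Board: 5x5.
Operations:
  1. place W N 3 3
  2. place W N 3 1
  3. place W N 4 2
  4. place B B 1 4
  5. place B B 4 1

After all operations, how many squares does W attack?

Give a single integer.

Op 1: place WN@(3,3)
Op 2: place WN@(3,1)
Op 3: place WN@(4,2)
Op 4: place BB@(1,4)
Op 5: place BB@(4,1)
Per-piece attacks for W:
  WN@(3,1): attacks (4,3) (2,3) (1,2) (1,0)
  WN@(3,3): attacks (1,4) (4,1) (2,1) (1,2)
  WN@(4,2): attacks (3,4) (2,3) (3,0) (2,1)
Union (9 distinct): (1,0) (1,2) (1,4) (2,1) (2,3) (3,0) (3,4) (4,1) (4,3)

Answer: 9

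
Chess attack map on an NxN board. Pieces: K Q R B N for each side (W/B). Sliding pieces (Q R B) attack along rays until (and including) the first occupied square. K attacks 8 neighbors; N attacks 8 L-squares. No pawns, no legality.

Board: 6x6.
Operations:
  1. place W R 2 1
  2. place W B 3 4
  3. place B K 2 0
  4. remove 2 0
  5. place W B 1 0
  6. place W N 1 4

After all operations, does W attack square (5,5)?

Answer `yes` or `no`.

Op 1: place WR@(2,1)
Op 2: place WB@(3,4)
Op 3: place BK@(2,0)
Op 4: remove (2,0)
Op 5: place WB@(1,0)
Op 6: place WN@(1,4)
Per-piece attacks for W:
  WB@(1,0): attacks (2,1) (0,1) [ray(1,1) blocked at (2,1)]
  WN@(1,4): attacks (3,5) (2,2) (3,3) (0,2)
  WR@(2,1): attacks (2,2) (2,3) (2,4) (2,5) (2,0) (3,1) (4,1) (5,1) (1,1) (0,1)
  WB@(3,4): attacks (4,5) (4,3) (5,2) (2,5) (2,3) (1,2) (0,1)
W attacks (5,5): no

Answer: no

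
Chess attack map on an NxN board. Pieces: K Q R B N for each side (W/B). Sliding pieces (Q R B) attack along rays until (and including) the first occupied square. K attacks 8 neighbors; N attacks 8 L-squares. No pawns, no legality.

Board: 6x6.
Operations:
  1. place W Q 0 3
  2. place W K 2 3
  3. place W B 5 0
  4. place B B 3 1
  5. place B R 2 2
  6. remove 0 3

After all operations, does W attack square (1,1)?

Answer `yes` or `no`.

Op 1: place WQ@(0,3)
Op 2: place WK@(2,3)
Op 3: place WB@(5,0)
Op 4: place BB@(3,1)
Op 5: place BR@(2,2)
Op 6: remove (0,3)
Per-piece attacks for W:
  WK@(2,3): attacks (2,4) (2,2) (3,3) (1,3) (3,4) (3,2) (1,4) (1,2)
  WB@(5,0): attacks (4,1) (3,2) (2,3) [ray(-1,1) blocked at (2,3)]
W attacks (1,1): no

Answer: no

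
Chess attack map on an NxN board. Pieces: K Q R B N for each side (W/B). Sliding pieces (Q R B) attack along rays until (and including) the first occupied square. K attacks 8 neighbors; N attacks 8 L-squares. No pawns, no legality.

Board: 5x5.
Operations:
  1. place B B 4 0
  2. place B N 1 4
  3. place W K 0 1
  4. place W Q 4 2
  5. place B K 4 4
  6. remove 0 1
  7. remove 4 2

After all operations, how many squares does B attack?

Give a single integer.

Answer: 8

Derivation:
Op 1: place BB@(4,0)
Op 2: place BN@(1,4)
Op 3: place WK@(0,1)
Op 4: place WQ@(4,2)
Op 5: place BK@(4,4)
Op 6: remove (0,1)
Op 7: remove (4,2)
Per-piece attacks for B:
  BN@(1,4): attacks (2,2) (3,3) (0,2)
  BB@(4,0): attacks (3,1) (2,2) (1,3) (0,4)
  BK@(4,4): attacks (4,3) (3,4) (3,3)
Union (8 distinct): (0,2) (0,4) (1,3) (2,2) (3,1) (3,3) (3,4) (4,3)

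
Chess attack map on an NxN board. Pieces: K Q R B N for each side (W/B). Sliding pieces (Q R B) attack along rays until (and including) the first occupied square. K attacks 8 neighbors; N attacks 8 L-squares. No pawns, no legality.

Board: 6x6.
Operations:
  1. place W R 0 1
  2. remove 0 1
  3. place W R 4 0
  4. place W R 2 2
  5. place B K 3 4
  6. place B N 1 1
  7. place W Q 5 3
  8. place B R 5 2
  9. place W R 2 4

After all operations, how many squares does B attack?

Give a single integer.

Answer: 16

Derivation:
Op 1: place WR@(0,1)
Op 2: remove (0,1)
Op 3: place WR@(4,0)
Op 4: place WR@(2,2)
Op 5: place BK@(3,4)
Op 6: place BN@(1,1)
Op 7: place WQ@(5,3)
Op 8: place BR@(5,2)
Op 9: place WR@(2,4)
Per-piece attacks for B:
  BN@(1,1): attacks (2,3) (3,2) (0,3) (3,0)
  BK@(3,4): attacks (3,5) (3,3) (4,4) (2,4) (4,5) (4,3) (2,5) (2,3)
  BR@(5,2): attacks (5,3) (5,1) (5,0) (4,2) (3,2) (2,2) [ray(0,1) blocked at (5,3); ray(-1,0) blocked at (2,2)]
Union (16 distinct): (0,3) (2,2) (2,3) (2,4) (2,5) (3,0) (3,2) (3,3) (3,5) (4,2) (4,3) (4,4) (4,5) (5,0) (5,1) (5,3)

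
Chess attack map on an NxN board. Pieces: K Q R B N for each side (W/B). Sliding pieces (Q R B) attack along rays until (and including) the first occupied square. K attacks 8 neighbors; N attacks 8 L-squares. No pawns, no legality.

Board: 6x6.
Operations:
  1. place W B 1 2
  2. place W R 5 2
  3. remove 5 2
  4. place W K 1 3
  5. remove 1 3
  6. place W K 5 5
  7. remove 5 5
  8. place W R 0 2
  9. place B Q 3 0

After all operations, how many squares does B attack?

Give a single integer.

Op 1: place WB@(1,2)
Op 2: place WR@(5,2)
Op 3: remove (5,2)
Op 4: place WK@(1,3)
Op 5: remove (1,3)
Op 6: place WK@(5,5)
Op 7: remove (5,5)
Op 8: place WR@(0,2)
Op 9: place BQ@(3,0)
Per-piece attacks for B:
  BQ@(3,0): attacks (3,1) (3,2) (3,3) (3,4) (3,5) (4,0) (5,0) (2,0) (1,0) (0,0) (4,1) (5,2) (2,1) (1,2) [ray(-1,1) blocked at (1,2)]
Union (14 distinct): (0,0) (1,0) (1,2) (2,0) (2,1) (3,1) (3,2) (3,3) (3,4) (3,5) (4,0) (4,1) (5,0) (5,2)

Answer: 14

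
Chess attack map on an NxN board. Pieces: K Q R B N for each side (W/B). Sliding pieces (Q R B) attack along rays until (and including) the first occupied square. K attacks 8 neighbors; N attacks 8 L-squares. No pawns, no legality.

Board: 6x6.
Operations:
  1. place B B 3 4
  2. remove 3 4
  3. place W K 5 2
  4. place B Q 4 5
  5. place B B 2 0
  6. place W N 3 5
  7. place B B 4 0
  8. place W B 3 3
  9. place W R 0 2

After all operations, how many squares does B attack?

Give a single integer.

Op 1: place BB@(3,4)
Op 2: remove (3,4)
Op 3: place WK@(5,2)
Op 4: place BQ@(4,5)
Op 5: place BB@(2,0)
Op 6: place WN@(3,5)
Op 7: place BB@(4,0)
Op 8: place WB@(3,3)
Op 9: place WR@(0,2)
Per-piece attacks for B:
  BB@(2,0): attacks (3,1) (4,2) (5,3) (1,1) (0,2) [ray(-1,1) blocked at (0,2)]
  BB@(4,0): attacks (5,1) (3,1) (2,2) (1,3) (0,4)
  BQ@(4,5): attacks (4,4) (4,3) (4,2) (4,1) (4,0) (5,5) (3,5) (5,4) (3,4) (2,3) (1,2) (0,1) [ray(0,-1) blocked at (4,0); ray(-1,0) blocked at (3,5)]
Union (20 distinct): (0,1) (0,2) (0,4) (1,1) (1,2) (1,3) (2,2) (2,3) (3,1) (3,4) (3,5) (4,0) (4,1) (4,2) (4,3) (4,4) (5,1) (5,3) (5,4) (5,5)

Answer: 20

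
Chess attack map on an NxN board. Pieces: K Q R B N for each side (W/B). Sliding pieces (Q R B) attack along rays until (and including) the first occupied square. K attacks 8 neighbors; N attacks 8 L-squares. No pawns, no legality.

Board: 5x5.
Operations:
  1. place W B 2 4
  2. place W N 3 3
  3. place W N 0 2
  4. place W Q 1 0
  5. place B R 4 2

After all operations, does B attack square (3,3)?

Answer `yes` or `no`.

Op 1: place WB@(2,4)
Op 2: place WN@(3,3)
Op 3: place WN@(0,2)
Op 4: place WQ@(1,0)
Op 5: place BR@(4,2)
Per-piece attacks for B:
  BR@(4,2): attacks (4,3) (4,4) (4,1) (4,0) (3,2) (2,2) (1,2) (0,2) [ray(-1,0) blocked at (0,2)]
B attacks (3,3): no

Answer: no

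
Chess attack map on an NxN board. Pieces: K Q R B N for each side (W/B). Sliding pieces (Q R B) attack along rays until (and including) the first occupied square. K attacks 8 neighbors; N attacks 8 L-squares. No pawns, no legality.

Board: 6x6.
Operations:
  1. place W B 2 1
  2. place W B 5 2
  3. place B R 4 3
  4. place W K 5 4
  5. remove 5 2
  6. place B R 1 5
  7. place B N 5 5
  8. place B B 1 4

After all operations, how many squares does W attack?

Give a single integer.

Op 1: place WB@(2,1)
Op 2: place WB@(5,2)
Op 3: place BR@(4,3)
Op 4: place WK@(5,4)
Op 5: remove (5,2)
Op 6: place BR@(1,5)
Op 7: place BN@(5,5)
Op 8: place BB@(1,4)
Per-piece attacks for W:
  WB@(2,1): attacks (3,2) (4,3) (3,0) (1,2) (0,3) (1,0) [ray(1,1) blocked at (4,3)]
  WK@(5,4): attacks (5,5) (5,3) (4,4) (4,5) (4,3)
Union (10 distinct): (0,3) (1,0) (1,2) (3,0) (3,2) (4,3) (4,4) (4,5) (5,3) (5,5)

Answer: 10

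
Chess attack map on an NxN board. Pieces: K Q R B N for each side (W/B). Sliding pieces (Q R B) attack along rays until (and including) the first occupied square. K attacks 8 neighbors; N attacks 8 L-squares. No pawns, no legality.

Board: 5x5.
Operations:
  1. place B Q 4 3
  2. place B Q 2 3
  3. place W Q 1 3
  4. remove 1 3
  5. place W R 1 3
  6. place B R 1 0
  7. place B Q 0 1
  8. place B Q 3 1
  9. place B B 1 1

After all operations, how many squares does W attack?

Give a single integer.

Answer: 5

Derivation:
Op 1: place BQ@(4,3)
Op 2: place BQ@(2,3)
Op 3: place WQ@(1,3)
Op 4: remove (1,3)
Op 5: place WR@(1,3)
Op 6: place BR@(1,0)
Op 7: place BQ@(0,1)
Op 8: place BQ@(3,1)
Op 9: place BB@(1,1)
Per-piece attacks for W:
  WR@(1,3): attacks (1,4) (1,2) (1,1) (2,3) (0,3) [ray(0,-1) blocked at (1,1); ray(1,0) blocked at (2,3)]
Union (5 distinct): (0,3) (1,1) (1,2) (1,4) (2,3)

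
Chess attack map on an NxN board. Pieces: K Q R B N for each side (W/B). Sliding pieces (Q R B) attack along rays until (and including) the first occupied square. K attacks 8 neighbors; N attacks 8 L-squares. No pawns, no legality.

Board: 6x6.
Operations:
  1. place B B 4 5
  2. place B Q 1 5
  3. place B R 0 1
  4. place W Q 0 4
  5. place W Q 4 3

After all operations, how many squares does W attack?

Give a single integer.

Op 1: place BB@(4,5)
Op 2: place BQ@(1,5)
Op 3: place BR@(0,1)
Op 4: place WQ@(0,4)
Op 5: place WQ@(4,3)
Per-piece attacks for W:
  WQ@(0,4): attacks (0,5) (0,3) (0,2) (0,1) (1,4) (2,4) (3,4) (4,4) (5,4) (1,5) (1,3) (2,2) (3,1) (4,0) [ray(0,-1) blocked at (0,1); ray(1,1) blocked at (1,5)]
  WQ@(4,3): attacks (4,4) (4,5) (4,2) (4,1) (4,0) (5,3) (3,3) (2,3) (1,3) (0,3) (5,4) (5,2) (3,4) (2,5) (3,2) (2,1) (1,0) [ray(0,1) blocked at (4,5)]
Union (25 distinct): (0,1) (0,2) (0,3) (0,5) (1,0) (1,3) (1,4) (1,5) (2,1) (2,2) (2,3) (2,4) (2,5) (3,1) (3,2) (3,3) (3,4) (4,0) (4,1) (4,2) (4,4) (4,5) (5,2) (5,3) (5,4)

Answer: 25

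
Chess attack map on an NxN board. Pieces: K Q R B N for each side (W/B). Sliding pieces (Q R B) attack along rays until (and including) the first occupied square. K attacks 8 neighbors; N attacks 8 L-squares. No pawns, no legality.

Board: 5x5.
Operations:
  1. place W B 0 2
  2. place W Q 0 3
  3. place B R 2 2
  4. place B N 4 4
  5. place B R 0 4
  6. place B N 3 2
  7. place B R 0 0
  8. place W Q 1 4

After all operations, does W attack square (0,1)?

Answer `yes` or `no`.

Op 1: place WB@(0,2)
Op 2: place WQ@(0,3)
Op 3: place BR@(2,2)
Op 4: place BN@(4,4)
Op 5: place BR@(0,4)
Op 6: place BN@(3,2)
Op 7: place BR@(0,0)
Op 8: place WQ@(1,4)
Per-piece attacks for W:
  WB@(0,2): attacks (1,3) (2,4) (1,1) (2,0)
  WQ@(0,3): attacks (0,4) (0,2) (1,3) (2,3) (3,3) (4,3) (1,4) (1,2) (2,1) (3,0) [ray(0,1) blocked at (0,4); ray(0,-1) blocked at (0,2); ray(1,1) blocked at (1,4)]
  WQ@(1,4): attacks (1,3) (1,2) (1,1) (1,0) (2,4) (3,4) (4,4) (0,4) (2,3) (3,2) (0,3) [ray(1,0) blocked at (4,4); ray(-1,0) blocked at (0,4); ray(1,-1) blocked at (3,2); ray(-1,-1) blocked at (0,3)]
W attacks (0,1): no

Answer: no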